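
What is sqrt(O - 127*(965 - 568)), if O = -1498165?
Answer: 2*I*sqrt(387146) ≈ 1244.4*I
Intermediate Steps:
sqrt(O - 127*(965 - 568)) = sqrt(-1498165 - 127*(965 - 568)) = sqrt(-1498165 - 127*397) = sqrt(-1498165 - 50419) = sqrt(-1548584) = 2*I*sqrt(387146)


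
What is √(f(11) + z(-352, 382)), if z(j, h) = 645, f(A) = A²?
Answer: √766 ≈ 27.677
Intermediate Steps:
√(f(11) + z(-352, 382)) = √(11² + 645) = √(121 + 645) = √766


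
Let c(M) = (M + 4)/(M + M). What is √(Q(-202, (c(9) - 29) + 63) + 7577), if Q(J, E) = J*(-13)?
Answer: √10203 ≈ 101.01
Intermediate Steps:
c(M) = (4 + M)/(2*M) (c(M) = (4 + M)/((2*M)) = (4 + M)*(1/(2*M)) = (4 + M)/(2*M))
Q(J, E) = -13*J
√(Q(-202, (c(9) - 29) + 63) + 7577) = √(-13*(-202) + 7577) = √(2626 + 7577) = √10203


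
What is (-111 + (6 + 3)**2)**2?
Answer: 900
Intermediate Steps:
(-111 + (6 + 3)**2)**2 = (-111 + 9**2)**2 = (-111 + 81)**2 = (-30)**2 = 900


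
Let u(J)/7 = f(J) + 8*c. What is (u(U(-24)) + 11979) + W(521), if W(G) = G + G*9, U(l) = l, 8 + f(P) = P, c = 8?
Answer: 17413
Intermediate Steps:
f(P) = -8 + P
u(J) = 392 + 7*J (u(J) = 7*((-8 + J) + 8*8) = 7*((-8 + J) + 64) = 7*(56 + J) = 392 + 7*J)
W(G) = 10*G (W(G) = G + 9*G = 10*G)
(u(U(-24)) + 11979) + W(521) = ((392 + 7*(-24)) + 11979) + 10*521 = ((392 - 168) + 11979) + 5210 = (224 + 11979) + 5210 = 12203 + 5210 = 17413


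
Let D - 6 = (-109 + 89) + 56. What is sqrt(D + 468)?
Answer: sqrt(510) ≈ 22.583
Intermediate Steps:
D = 42 (D = 6 + ((-109 + 89) + 56) = 6 + (-20 + 56) = 6 + 36 = 42)
sqrt(D + 468) = sqrt(42 + 468) = sqrt(510)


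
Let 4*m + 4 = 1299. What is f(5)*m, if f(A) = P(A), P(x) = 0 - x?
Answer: -6475/4 ≈ -1618.8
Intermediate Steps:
m = 1295/4 (m = -1 + (1/4)*1299 = -1 + 1299/4 = 1295/4 ≈ 323.75)
P(x) = -x
f(A) = -A
f(5)*m = -1*5*(1295/4) = -5*1295/4 = -6475/4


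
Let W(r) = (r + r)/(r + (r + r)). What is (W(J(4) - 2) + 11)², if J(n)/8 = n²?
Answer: 1225/9 ≈ 136.11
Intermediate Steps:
J(n) = 8*n²
W(r) = ⅔ (W(r) = (2*r)/(r + 2*r) = (2*r)/((3*r)) = (2*r)*(1/(3*r)) = ⅔)
(W(J(4) - 2) + 11)² = (⅔ + 11)² = (35/3)² = 1225/9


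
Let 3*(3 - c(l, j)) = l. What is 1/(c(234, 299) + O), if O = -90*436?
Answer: -1/39315 ≈ -2.5436e-5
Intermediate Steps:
O = -39240
c(l, j) = 3 - l/3
1/(c(234, 299) + O) = 1/((3 - ⅓*234) - 39240) = 1/((3 - 78) - 39240) = 1/(-75 - 39240) = 1/(-39315) = -1/39315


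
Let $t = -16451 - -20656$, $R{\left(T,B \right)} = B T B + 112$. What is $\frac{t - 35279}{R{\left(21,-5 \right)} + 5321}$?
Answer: $- \frac{5179}{993} \approx -5.2155$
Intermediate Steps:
$R{\left(T,B \right)} = 112 + T B^{2}$ ($R{\left(T,B \right)} = T B^{2} + 112 = 112 + T B^{2}$)
$t = 4205$ ($t = -16451 + 20656 = 4205$)
$\frac{t - 35279}{R{\left(21,-5 \right)} + 5321} = \frac{4205 - 35279}{\left(112 + 21 \left(-5\right)^{2}\right) + 5321} = - \frac{31074}{\left(112 + 21 \cdot 25\right) + 5321} = - \frac{31074}{\left(112 + 525\right) + 5321} = - \frac{31074}{637 + 5321} = - \frac{31074}{5958} = \left(-31074\right) \frac{1}{5958} = - \frac{5179}{993}$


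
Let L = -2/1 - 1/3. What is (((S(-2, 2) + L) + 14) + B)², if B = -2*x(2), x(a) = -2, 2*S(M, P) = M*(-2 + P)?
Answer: 2209/9 ≈ 245.44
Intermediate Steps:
S(M, P) = M*(-2 + P)/2 (S(M, P) = (M*(-2 + P))/2 = M*(-2 + P)/2)
L = -7/3 (L = -2*1 - 1*⅓ = -2 - ⅓ = -7/3 ≈ -2.3333)
B = 4 (B = -2*(-2) = 4)
(((S(-2, 2) + L) + 14) + B)² = ((((½)*(-2)*(-2 + 2) - 7/3) + 14) + 4)² = ((((½)*(-2)*0 - 7/3) + 14) + 4)² = (((0 - 7/3) + 14) + 4)² = ((-7/3 + 14) + 4)² = (35/3 + 4)² = (47/3)² = 2209/9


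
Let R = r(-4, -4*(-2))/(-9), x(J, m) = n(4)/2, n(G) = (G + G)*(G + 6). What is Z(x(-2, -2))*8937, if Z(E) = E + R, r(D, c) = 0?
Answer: 357480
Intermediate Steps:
n(G) = 2*G*(6 + G) (n(G) = (2*G)*(6 + G) = 2*G*(6 + G))
x(J, m) = 40 (x(J, m) = (2*4*(6 + 4))/2 = (2*4*10)*(1/2) = 80*(1/2) = 40)
R = 0 (R = 0/(-9) = 0*(-1/9) = 0)
Z(E) = E (Z(E) = E + 0 = E)
Z(x(-2, -2))*8937 = 40*8937 = 357480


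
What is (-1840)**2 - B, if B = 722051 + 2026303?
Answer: 637246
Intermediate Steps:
B = 2748354
(-1840)**2 - B = (-1840)**2 - 1*2748354 = 3385600 - 2748354 = 637246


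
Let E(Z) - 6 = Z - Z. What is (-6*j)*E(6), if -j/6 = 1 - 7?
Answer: -1296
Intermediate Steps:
E(Z) = 6 (E(Z) = 6 + (Z - Z) = 6 + 0 = 6)
j = 36 (j = -6*(1 - 7) = -6*(-6) = 36)
(-6*j)*E(6) = -6*36*6 = -216*6 = -1296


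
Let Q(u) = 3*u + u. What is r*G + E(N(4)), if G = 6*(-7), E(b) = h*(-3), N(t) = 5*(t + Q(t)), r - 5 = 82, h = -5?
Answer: -3639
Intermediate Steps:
r = 87 (r = 5 + 82 = 87)
Q(u) = 4*u
N(t) = 25*t (N(t) = 5*(t + 4*t) = 5*(5*t) = 25*t)
E(b) = 15 (E(b) = -5*(-3) = 15)
G = -42
r*G + E(N(4)) = 87*(-42) + 15 = -3654 + 15 = -3639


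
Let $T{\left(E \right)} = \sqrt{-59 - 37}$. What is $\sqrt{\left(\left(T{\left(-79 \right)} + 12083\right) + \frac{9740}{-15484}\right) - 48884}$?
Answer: $\frac{\sqrt{-11254269374 + 1223236 i \sqrt{6}}}{553} \approx 0.025537 + 191.84 i$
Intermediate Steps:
$T{\left(E \right)} = 4 i \sqrt{6}$ ($T{\left(E \right)} = \sqrt{-96} = 4 i \sqrt{6}$)
$\sqrt{\left(\left(T{\left(-79 \right)} + 12083\right) + \frac{9740}{-15484}\right) - 48884} = \sqrt{\left(\left(4 i \sqrt{6} + 12083\right) + \frac{9740}{-15484}\right) - 48884} = \sqrt{\left(\left(12083 + 4 i \sqrt{6}\right) + 9740 \left(- \frac{1}{15484}\right)\right) - 48884} = \sqrt{\left(\left(12083 + 4 i \sqrt{6}\right) - \frac{2435}{3871}\right) - 48884} = \sqrt{\left(\frac{46770858}{3871} + 4 i \sqrt{6}\right) - 48884} = \sqrt{- \frac{142459106}{3871} + 4 i \sqrt{6}}$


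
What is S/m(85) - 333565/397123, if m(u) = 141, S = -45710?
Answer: -18199524995/55994343 ≈ -325.02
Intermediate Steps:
S/m(85) - 333565/397123 = -45710/141 - 333565/397123 = -18199524995/55994343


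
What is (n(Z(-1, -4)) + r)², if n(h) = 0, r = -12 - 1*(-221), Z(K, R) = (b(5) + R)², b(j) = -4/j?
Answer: 43681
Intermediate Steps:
Z(K, R) = (-⅘ + R)² (Z(K, R) = (-4/5 + R)² = (-4*⅕ + R)² = (-⅘ + R)²)
r = 209 (r = -12 + 221 = 209)
(n(Z(-1, -4)) + r)² = (0 + 209)² = 209² = 43681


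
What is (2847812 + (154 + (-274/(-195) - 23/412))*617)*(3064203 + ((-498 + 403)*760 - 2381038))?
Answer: 9632630876088081/5356 ≈ 1.7985e+12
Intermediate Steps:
(2847812 + (154 + (-274/(-195) - 23/412))*617)*(3064203 + ((-498 + 403)*760 - 2381038)) = (2847812 + (154 + (-274*(-1/195) - 23*1/412))*617)*(3064203 + (-95*760 - 2381038)) = (2847812 + (154 + (274/195 - 23/412))*617)*(3064203 + (-72200 - 2381038)) = (2847812 + (154 + 108403/80340)*617)*(3064203 - 2453238) = (2847812 + (12480763/80340)*617)*610965 = (2847812 + 7700630771/80340)*610965 = (236493846851/80340)*610965 = 9632630876088081/5356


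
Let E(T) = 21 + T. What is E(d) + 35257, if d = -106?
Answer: 35172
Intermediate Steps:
E(d) + 35257 = (21 - 106) + 35257 = -85 + 35257 = 35172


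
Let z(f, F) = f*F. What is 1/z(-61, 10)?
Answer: -1/610 ≈ -0.0016393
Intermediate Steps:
z(f, F) = F*f
1/z(-61, 10) = 1/(10*(-61)) = 1/(-610) = -1/610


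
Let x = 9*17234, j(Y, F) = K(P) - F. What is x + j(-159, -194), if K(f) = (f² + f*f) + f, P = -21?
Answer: 156161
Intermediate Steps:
K(f) = f + 2*f² (K(f) = (f² + f²) + f = 2*f² + f = f + 2*f²)
j(Y, F) = 861 - F (j(Y, F) = -21*(1 + 2*(-21)) - F = -21*(1 - 42) - F = -21*(-41) - F = 861 - F)
x = 155106
x + j(-159, -194) = 155106 + (861 - 1*(-194)) = 155106 + (861 + 194) = 155106 + 1055 = 156161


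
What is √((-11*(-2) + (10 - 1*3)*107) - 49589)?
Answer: I*√48818 ≈ 220.95*I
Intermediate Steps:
√((-11*(-2) + (10 - 1*3)*107) - 49589) = √((22 + (10 - 3)*107) - 49589) = √((22 + 7*107) - 49589) = √((22 + 749) - 49589) = √(771 - 49589) = √(-48818) = I*√48818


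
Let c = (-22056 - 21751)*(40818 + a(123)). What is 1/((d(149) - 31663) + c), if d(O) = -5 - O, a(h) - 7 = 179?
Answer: -1/1796294045 ≈ -5.5670e-10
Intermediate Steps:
a(h) = 186 (a(h) = 7 + 179 = 186)
c = -1796262228 (c = (-22056 - 21751)*(40818 + 186) = -43807*41004 = -1796262228)
1/((d(149) - 31663) + c) = 1/(((-5 - 1*149) - 31663) - 1796262228) = 1/(((-5 - 149) - 31663) - 1796262228) = 1/((-154 - 31663) - 1796262228) = 1/(-31817 - 1796262228) = 1/(-1796294045) = -1/1796294045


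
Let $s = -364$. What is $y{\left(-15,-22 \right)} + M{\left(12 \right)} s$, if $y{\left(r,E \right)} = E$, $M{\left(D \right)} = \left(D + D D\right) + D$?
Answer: $-61174$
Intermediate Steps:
$M{\left(D \right)} = D^{2} + 2 D$ ($M{\left(D \right)} = \left(D + D^{2}\right) + D = D^{2} + 2 D$)
$y{\left(-15,-22 \right)} + M{\left(12 \right)} s = -22 + 12 \left(2 + 12\right) \left(-364\right) = -22 + 12 \cdot 14 \left(-364\right) = -22 + 168 \left(-364\right) = -22 - 61152 = -61174$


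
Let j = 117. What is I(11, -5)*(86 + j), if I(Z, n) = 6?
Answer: 1218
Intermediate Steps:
I(11, -5)*(86 + j) = 6*(86 + 117) = 6*203 = 1218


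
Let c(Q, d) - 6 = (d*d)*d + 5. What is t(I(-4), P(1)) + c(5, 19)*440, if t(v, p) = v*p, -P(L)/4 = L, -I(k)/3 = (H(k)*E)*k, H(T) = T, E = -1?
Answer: 3022608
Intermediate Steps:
I(k) = 3*k² (I(k) = -3*k*(-1)*k = -3*(-k)*k = -(-3)*k² = 3*k²)
c(Q, d) = 11 + d³ (c(Q, d) = 6 + ((d*d)*d + 5) = 6 + (d²*d + 5) = 6 + (d³ + 5) = 6 + (5 + d³) = 11 + d³)
P(L) = -4*L
t(v, p) = p*v
t(I(-4), P(1)) + c(5, 19)*440 = (-4*1)*(3*(-4)²) + (11 + 19³)*440 = -12*16 + (11 + 6859)*440 = -4*48 + 6870*440 = -192 + 3022800 = 3022608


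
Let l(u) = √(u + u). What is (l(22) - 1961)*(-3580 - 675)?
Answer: 8344055 - 8510*√11 ≈ 8.3158e+6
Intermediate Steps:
l(u) = √2*√u (l(u) = √(2*u) = √2*√u)
(l(22) - 1961)*(-3580 - 675) = (√2*√22 - 1961)*(-3580 - 675) = (2*√11 - 1961)*(-4255) = (-1961 + 2*√11)*(-4255) = 8344055 - 8510*√11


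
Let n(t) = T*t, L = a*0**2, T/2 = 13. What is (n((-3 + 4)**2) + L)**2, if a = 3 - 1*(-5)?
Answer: 676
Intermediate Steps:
a = 8 (a = 3 + 5 = 8)
T = 26 (T = 2*13 = 26)
L = 0 (L = 8*0**2 = 8*0 = 0)
n(t) = 26*t
(n((-3 + 4)**2) + L)**2 = (26*(-3 + 4)**2 + 0)**2 = (26*1**2 + 0)**2 = (26*1 + 0)**2 = (26 + 0)**2 = 26**2 = 676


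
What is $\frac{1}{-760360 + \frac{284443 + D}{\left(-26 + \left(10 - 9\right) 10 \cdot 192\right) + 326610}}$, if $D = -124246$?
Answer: $- \frac{328504}{249781141243} \approx -1.3152 \cdot 10^{-6}$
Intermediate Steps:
$\frac{1}{-760360 + \frac{284443 + D}{\left(-26 + \left(10 - 9\right) 10 \cdot 192\right) + 326610}} = \frac{1}{-760360 + \frac{284443 - 124246}{\left(-26 + \left(10 - 9\right) 10 \cdot 192\right) + 326610}} = \frac{1}{-760360 + \frac{160197}{\left(-26 + 1 \cdot 10 \cdot 192\right) + 326610}} = \frac{1}{-760360 + \frac{160197}{\left(-26 + 10 \cdot 192\right) + 326610}} = \frac{1}{-760360 + \frac{160197}{\left(-26 + 1920\right) + 326610}} = \frac{1}{-760360 + \frac{160197}{1894 + 326610}} = \frac{1}{-760360 + \frac{160197}{328504}} = \frac{1}{- \frac{249781141243}{328504}} = - \frac{328504}{249781141243}$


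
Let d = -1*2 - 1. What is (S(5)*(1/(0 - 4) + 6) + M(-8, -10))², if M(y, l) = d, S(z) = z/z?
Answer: 121/16 ≈ 7.5625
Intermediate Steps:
S(z) = 1
d = -3 (d = -2 - 1 = -3)
M(y, l) = -3
(S(5)*(1/(0 - 4) + 6) + M(-8, -10))² = (1*(1/(0 - 4) + 6) - 3)² = (1*(1/(-4) + 6) - 3)² = (1*(-¼ + 6) - 3)² = (1*(23/4) - 3)² = (23/4 - 3)² = (11/4)² = 121/16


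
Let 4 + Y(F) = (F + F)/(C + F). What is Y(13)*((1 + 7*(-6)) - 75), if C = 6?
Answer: 5800/19 ≈ 305.26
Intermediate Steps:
Y(F) = -4 + 2*F/(6 + F) (Y(F) = -4 + (F + F)/(6 + F) = -4 + (2*F)/(6 + F) = -4 + 2*F/(6 + F))
Y(13)*((1 + 7*(-6)) - 75) = (2*(-12 - 1*13)/(6 + 13))*((1 + 7*(-6)) - 75) = (2*(-12 - 13)/19)*((1 - 42) - 75) = (2*(1/19)*(-25))*(-41 - 75) = -50/19*(-116) = 5800/19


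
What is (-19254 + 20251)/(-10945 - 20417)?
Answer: -997/31362 ≈ -0.031790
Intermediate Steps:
(-19254 + 20251)/(-10945 - 20417) = 997/(-31362) = 997*(-1/31362) = -997/31362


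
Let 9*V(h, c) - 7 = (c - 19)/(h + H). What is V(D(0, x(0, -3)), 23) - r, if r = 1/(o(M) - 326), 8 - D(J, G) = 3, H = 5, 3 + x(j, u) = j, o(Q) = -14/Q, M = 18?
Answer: 109222/132345 ≈ 0.82528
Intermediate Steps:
x(j, u) = -3 + j
D(J, G) = 5 (D(J, G) = 8 - 1*3 = 8 - 3 = 5)
r = -9/2941 (r = 1/(-14/18 - 326) = 1/(-14*1/18 - 326) = 1/(-7/9 - 326) = 1/(-2941/9) = -9/2941 ≈ -0.0030602)
V(h, c) = 7/9 + (-19 + c)/(9*(5 + h)) (V(h, c) = 7/9 + ((c - 19)/(h + 5))/9 = 7/9 + ((-19 + c)/(5 + h))/9 = 7/9 + (-19 + c)/(9*(5 + h)))
V(D(0, x(0, -3)), 23) - r = (16 + 23 + 7*5)/(9*(5 + 5)) - 1*(-9/2941) = (1/9)*(16 + 23 + 35)/10 + 9/2941 = (1/9)*(1/10)*74 + 9/2941 = 37/45 + 9/2941 = 109222/132345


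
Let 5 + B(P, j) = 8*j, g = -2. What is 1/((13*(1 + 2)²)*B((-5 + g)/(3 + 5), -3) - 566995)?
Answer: -1/570388 ≈ -1.7532e-6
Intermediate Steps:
B(P, j) = -5 + 8*j
1/((13*(1 + 2)²)*B((-5 + g)/(3 + 5), -3) - 566995) = 1/((13*(1 + 2)²)*(-5 + 8*(-3)) - 566995) = 1/((13*3²)*(-5 - 24) - 566995) = 1/((13*9)*(-29) - 566995) = 1/(117*(-29) - 566995) = 1/(-3393 - 566995) = 1/(-570388) = -1/570388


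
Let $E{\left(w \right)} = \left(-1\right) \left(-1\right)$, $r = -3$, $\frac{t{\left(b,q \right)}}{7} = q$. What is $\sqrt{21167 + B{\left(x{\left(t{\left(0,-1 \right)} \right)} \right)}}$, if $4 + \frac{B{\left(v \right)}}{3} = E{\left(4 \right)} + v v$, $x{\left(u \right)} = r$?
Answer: $\sqrt{21185} \approx 145.55$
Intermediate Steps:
$t{\left(b,q \right)} = 7 q$
$x{\left(u \right)} = -3$
$E{\left(w \right)} = 1$
$B{\left(v \right)} = -9 + 3 v^{2}$ ($B{\left(v \right)} = -12 + 3 \left(1 + v v\right) = -12 + 3 \left(1 + v^{2}\right) = -12 + \left(3 + 3 v^{2}\right) = -9 + 3 v^{2}$)
$\sqrt{21167 + B{\left(x{\left(t{\left(0,-1 \right)} \right)} \right)}} = \sqrt{21167 - \left(9 - 3 \left(-3\right)^{2}\right)} = \sqrt{21167 + \left(-9 + 3 \cdot 9\right)} = \sqrt{21167 + \left(-9 + 27\right)} = \sqrt{21167 + 18} = \sqrt{21185}$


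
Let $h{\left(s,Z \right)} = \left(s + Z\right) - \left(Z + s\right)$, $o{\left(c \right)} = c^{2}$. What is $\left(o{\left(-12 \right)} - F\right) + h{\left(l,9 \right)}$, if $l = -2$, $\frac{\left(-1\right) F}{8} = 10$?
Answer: $224$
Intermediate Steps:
$F = -80$ ($F = \left(-8\right) 10 = -80$)
$h{\left(s,Z \right)} = 0$ ($h{\left(s,Z \right)} = \left(Z + s\right) - \left(Z + s\right) = 0$)
$\left(o{\left(-12 \right)} - F\right) + h{\left(l,9 \right)} = \left(\left(-12\right)^{2} - -80\right) + 0 = \left(144 + 80\right) + 0 = 224 + 0 = 224$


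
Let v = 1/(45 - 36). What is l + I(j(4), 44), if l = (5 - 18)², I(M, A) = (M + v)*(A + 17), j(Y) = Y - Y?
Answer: 1582/9 ≈ 175.78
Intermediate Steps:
j(Y) = 0
v = ⅑ (v = 1/9 = ⅑ ≈ 0.11111)
I(M, A) = (17 + A)*(⅑ + M) (I(M, A) = (M + ⅑)*(A + 17) = (⅑ + M)*(17 + A) = (17 + A)*(⅑ + M))
l = 169 (l = (-13)² = 169)
l + I(j(4), 44) = 169 + (17/9 + 17*0 + (⅑)*44 + 44*0) = 169 + (17/9 + 0 + 44/9 + 0) = 169 + 61/9 = 1582/9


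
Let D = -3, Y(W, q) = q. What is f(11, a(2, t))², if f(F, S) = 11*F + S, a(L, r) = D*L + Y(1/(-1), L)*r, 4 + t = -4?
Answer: 9801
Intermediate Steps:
t = -8 (t = -4 - 4 = -8)
a(L, r) = -3*L + L*r
f(F, S) = S + 11*F
f(11, a(2, t))² = (2*(-3 - 8) + 11*11)² = (2*(-11) + 121)² = (-22 + 121)² = 99² = 9801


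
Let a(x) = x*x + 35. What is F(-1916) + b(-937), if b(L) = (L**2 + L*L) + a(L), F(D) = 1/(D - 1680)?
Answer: 9471655431/3596 ≈ 2.6339e+6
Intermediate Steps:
a(x) = 35 + x**2 (a(x) = x**2 + 35 = 35 + x**2)
F(D) = 1/(-1680 + D)
b(L) = 35 + 3*L**2 (b(L) = (L**2 + L*L) + (35 + L**2) = (L**2 + L**2) + (35 + L**2) = 2*L**2 + (35 + L**2) = 35 + 3*L**2)
F(-1916) + b(-937) = 1/(-1680 - 1916) + (35 + 3*(-937)**2) = 1/(-3596) + (35 + 3*877969) = -1/3596 + (35 + 2633907) = -1/3596 + 2633942 = 9471655431/3596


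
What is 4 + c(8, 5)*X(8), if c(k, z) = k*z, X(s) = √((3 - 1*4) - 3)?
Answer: 4 + 80*I ≈ 4.0 + 80.0*I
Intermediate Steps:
X(s) = 2*I (X(s) = √((3 - 4) - 3) = √(-1 - 3) = √(-4) = 2*I)
4 + c(8, 5)*X(8) = 4 + (8*5)*(2*I) = 4 + 40*(2*I) = 4 + 80*I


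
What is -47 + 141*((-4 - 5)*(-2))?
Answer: 2491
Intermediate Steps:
-47 + 141*((-4 - 5)*(-2)) = -47 + 141*(-9*(-2)) = -47 + 141*18 = -47 + 2538 = 2491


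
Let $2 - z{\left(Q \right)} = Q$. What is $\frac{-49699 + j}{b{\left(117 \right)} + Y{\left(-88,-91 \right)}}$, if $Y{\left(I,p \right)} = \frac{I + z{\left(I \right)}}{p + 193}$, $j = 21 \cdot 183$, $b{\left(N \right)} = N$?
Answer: $- \frac{146166}{373} \approx -391.87$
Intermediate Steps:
$j = 3843$
$z{\left(Q \right)} = 2 - Q$
$Y{\left(I,p \right)} = \frac{2}{193 + p}$ ($Y{\left(I,p \right)} = \frac{I - \left(-2 + I\right)}{p + 193} = \frac{2}{193 + p}$)
$\frac{-49699 + j}{b{\left(117 \right)} + Y{\left(-88,-91 \right)}} = \frac{-49699 + 3843}{117 + \frac{2}{193 - 91}} = - \frac{45856}{117 + \frac{2}{102}} = - \frac{45856}{117 + 2 \cdot \frac{1}{102}} = - \frac{45856}{117 + \frac{1}{51}} = - \frac{45856}{\frac{5968}{51}} = \left(-45856\right) \frac{51}{5968} = - \frac{146166}{373}$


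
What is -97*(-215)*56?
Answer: 1167880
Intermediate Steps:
-97*(-215)*56 = 20855*56 = 1167880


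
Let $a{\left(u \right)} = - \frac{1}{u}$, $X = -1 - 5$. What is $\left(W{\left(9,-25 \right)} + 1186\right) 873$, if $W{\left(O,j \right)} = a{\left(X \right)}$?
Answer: $\frac{2071047}{2} \approx 1.0355 \cdot 10^{6}$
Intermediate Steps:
$X = -6$ ($X = -1 - 5 = -6$)
$W{\left(O,j \right)} = \frac{1}{6}$ ($W{\left(O,j \right)} = - \frac{1}{-6} = \left(-1\right) \left(- \frac{1}{6}\right) = \frac{1}{6}$)
$\left(W{\left(9,-25 \right)} + 1186\right) 873 = \left(\frac{1}{6} + 1186\right) 873 = \frac{7117}{6} \cdot 873 = \frac{2071047}{2}$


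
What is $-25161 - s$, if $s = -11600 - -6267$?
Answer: $-19828$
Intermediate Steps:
$s = -5333$ ($s = -11600 + 6267 = -5333$)
$-25161 - s = -25161 - -5333 = -25161 + 5333 = -19828$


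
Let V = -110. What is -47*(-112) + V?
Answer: 5154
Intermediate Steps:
-47*(-112) + V = -47*(-112) - 110 = 5264 - 110 = 5154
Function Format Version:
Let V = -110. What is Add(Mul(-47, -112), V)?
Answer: 5154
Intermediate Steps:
Add(Mul(-47, -112), V) = Add(Mul(-47, -112), -110) = Add(5264, -110) = 5154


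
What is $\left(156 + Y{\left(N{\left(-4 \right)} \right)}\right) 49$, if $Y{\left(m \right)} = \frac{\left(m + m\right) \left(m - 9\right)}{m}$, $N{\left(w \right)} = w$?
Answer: $6370$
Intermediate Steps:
$Y{\left(m \right)} = -18 + 2 m$ ($Y{\left(m \right)} = \frac{2 m \left(-9 + m\right)}{m} = -18 + 2 m$)
$\left(156 + Y{\left(N{\left(-4 \right)} \right)}\right) 49 = \left(156 + \left(-18 + 2 \left(-4\right)\right)\right) 49 = \left(156 - 26\right) 49 = 130 \cdot 49 = 6370$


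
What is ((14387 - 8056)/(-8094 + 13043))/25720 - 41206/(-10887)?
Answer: 5245109791277/1385787504360 ≈ 3.7849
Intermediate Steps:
((14387 - 8056)/(-8094 + 13043))/25720 - 41206/(-10887) = (6331/4949)*(1/25720) - 41206*(-1/10887) = (6331*(1/4949))*(1/25720) + 41206/10887 = (6331/4949)*(1/25720) + 41206/10887 = 6331/127288280 + 41206/10887 = 5245109791277/1385787504360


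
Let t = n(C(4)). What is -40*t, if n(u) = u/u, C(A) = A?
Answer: -40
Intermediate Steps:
n(u) = 1
t = 1
-40*t = -40*1 = -40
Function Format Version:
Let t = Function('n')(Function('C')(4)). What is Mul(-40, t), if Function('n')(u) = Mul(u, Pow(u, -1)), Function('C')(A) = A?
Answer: -40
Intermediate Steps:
Function('n')(u) = 1
t = 1
Mul(-40, t) = Mul(-40, 1) = -40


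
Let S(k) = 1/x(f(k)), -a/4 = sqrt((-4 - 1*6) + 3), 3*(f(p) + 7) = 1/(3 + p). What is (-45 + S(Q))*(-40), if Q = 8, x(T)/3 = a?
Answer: 1800 - 10*I*sqrt(7)/21 ≈ 1800.0 - 1.2599*I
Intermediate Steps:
f(p) = -7 + 1/(3*(3 + p))
a = -4*I*sqrt(7) (a = -4*sqrt((-4 - 1*6) + 3) = -4*sqrt((-4 - 6) + 3) = -4*sqrt(-10 + 3) = -4*I*sqrt(7) ≈ -10.583*I)
x(T) = -12*I*sqrt(7) (x(T) = 3*(-4*I*sqrt(7)) = -12*I*sqrt(7))
S(k) = I*sqrt(7)/84 (S(k) = 1/(-12*I*sqrt(7)) = I*sqrt(7)/84)
(-45 + S(Q))*(-40) = (-45 + I*sqrt(7)/84)*(-40) = 1800 - 10*I*sqrt(7)/21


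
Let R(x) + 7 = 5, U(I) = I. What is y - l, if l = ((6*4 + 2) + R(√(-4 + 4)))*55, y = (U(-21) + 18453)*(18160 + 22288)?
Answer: 745536216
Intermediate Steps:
R(x) = -2 (R(x) = -7 + 5 = -2)
y = 745537536 (y = (-21 + 18453)*(18160 + 22288) = 18432*40448 = 745537536)
l = 1320 (l = ((6*4 + 2) - 2)*55 = ((24 + 2) - 2)*55 = (26 - 2)*55 = 24*55 = 1320)
y - l = 745537536 - 1*1320 = 745537536 - 1320 = 745536216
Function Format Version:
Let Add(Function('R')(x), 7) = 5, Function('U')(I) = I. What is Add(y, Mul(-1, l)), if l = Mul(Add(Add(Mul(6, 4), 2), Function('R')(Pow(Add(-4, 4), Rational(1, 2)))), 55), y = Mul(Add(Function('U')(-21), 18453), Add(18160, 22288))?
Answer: 745536216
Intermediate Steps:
Function('R')(x) = -2 (Function('R')(x) = Add(-7, 5) = -2)
y = 745537536 (y = Mul(Add(-21, 18453), Add(18160, 22288)) = Mul(18432, 40448) = 745537536)
l = 1320 (l = Mul(Add(Add(Mul(6, 4), 2), -2), 55) = Mul(Add(Add(24, 2), -2), 55) = Mul(Add(26, -2), 55) = Mul(24, 55) = 1320)
Add(y, Mul(-1, l)) = Add(745537536, Mul(-1, 1320)) = Add(745537536, -1320) = 745536216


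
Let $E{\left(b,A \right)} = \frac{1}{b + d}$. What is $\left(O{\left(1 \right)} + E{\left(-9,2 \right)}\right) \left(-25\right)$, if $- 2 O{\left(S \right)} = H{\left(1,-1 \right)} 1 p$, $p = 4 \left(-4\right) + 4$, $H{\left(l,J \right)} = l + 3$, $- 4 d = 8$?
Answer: $- \frac{6575}{11} \approx -597.73$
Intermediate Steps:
$d = -2$ ($d = \left(- \frac{1}{4}\right) 8 = -2$)
$E{\left(b,A \right)} = \frac{1}{-2 + b}$ ($E{\left(b,A \right)} = \frac{1}{b - 2} = \frac{1}{-2 + b}$)
$H{\left(l,J \right)} = 3 + l$
$p = -12$ ($p = -16 + 4 = -12$)
$O{\left(S \right)} = 24$ ($O{\left(S \right)} = - \frac{\left(3 + 1\right) 1 \left(-12\right)}{2} = - \frac{4 \cdot 1 \left(-12\right)}{2} = - \frac{4 \left(-12\right)}{2} = \left(- \frac{1}{2}\right) \left(-48\right) = 24$)
$\left(O{\left(1 \right)} + E{\left(-9,2 \right)}\right) \left(-25\right) = \left(24 + \frac{1}{-2 - 9}\right) \left(-25\right) = \left(24 + \frac{1}{-11}\right) \left(-25\right) = \left(24 - \frac{1}{11}\right) \left(-25\right) = \frac{263}{11} \left(-25\right) = - \frac{6575}{11}$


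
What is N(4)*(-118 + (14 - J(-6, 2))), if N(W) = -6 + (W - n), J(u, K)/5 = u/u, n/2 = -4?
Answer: -654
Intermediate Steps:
n = -8 (n = 2*(-4) = -8)
J(u, K) = 5 (J(u, K) = 5*(u/u) = 5*1 = 5)
N(W) = 2 + W (N(W) = -6 + (W - 1*(-8)) = -6 + (W + 8) = -6 + (8 + W) = 2 + W)
N(4)*(-118 + (14 - J(-6, 2))) = (2 + 4)*(-118 + (14 - 1*5)) = 6*(-118 + (14 - 5)) = 6*(-118 + 9) = 6*(-109) = -654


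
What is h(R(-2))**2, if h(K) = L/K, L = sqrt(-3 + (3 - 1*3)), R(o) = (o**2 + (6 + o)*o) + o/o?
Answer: -1/3 ≈ -0.33333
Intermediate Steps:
R(o) = 1 + o**2 + o*(6 + o) (R(o) = (o**2 + o*(6 + o)) + 1 = 1 + o**2 + o*(6 + o))
L = I*sqrt(3) (L = sqrt(-3 + (3 - 3)) = sqrt(-3 + 0) = sqrt(-3) = I*sqrt(3) ≈ 1.732*I)
h(K) = I*sqrt(3)/K (h(K) = (I*sqrt(3))/K = I*sqrt(3)/K)
h(R(-2))**2 = (I*sqrt(3)/(1 + 2*(-2)**2 + 6*(-2)))**2 = (I*sqrt(3)/(1 + 2*4 - 12))**2 = (I*sqrt(3)/(1 + 8 - 12))**2 = (I*sqrt(3)/(-3))**2 = (I*sqrt(3)*(-1/3))**2 = (-I*sqrt(3)/3)**2 = -1/3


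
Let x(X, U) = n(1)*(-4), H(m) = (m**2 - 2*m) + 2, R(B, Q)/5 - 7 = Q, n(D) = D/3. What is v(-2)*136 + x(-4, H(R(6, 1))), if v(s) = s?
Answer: -820/3 ≈ -273.33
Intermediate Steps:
n(D) = D/3 (n(D) = D*(1/3) = D/3)
R(B, Q) = 35 + 5*Q
H(m) = 2 + m**2 - 2*m
x(X, U) = -4/3 (x(X, U) = ((1/3)*1)*(-4) = (1/3)*(-4) = -4/3)
v(-2)*136 + x(-4, H(R(6, 1))) = -2*136 - 4/3 = -272 - 4/3 = -820/3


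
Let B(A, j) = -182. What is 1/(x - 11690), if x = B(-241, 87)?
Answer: -1/11872 ≈ -8.4232e-5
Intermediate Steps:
x = -182
1/(x - 11690) = 1/(-182 - 11690) = 1/(-11872) = -1/11872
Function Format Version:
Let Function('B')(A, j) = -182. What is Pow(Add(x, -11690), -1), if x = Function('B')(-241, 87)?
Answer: Rational(-1, 11872) ≈ -8.4232e-5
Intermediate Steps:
x = -182
Pow(Add(x, -11690), -1) = Pow(Add(-182, -11690), -1) = Pow(-11872, -1) = Rational(-1, 11872)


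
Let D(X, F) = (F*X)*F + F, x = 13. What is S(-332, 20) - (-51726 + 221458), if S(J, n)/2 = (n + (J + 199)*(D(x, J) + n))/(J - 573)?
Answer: 45492820/181 ≈ 2.5134e+5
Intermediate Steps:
D(X, F) = F + X*F**2 (D(X, F) = X*F**2 + F = F + X*F**2)
S(J, n) = 2*(n + (199 + J)*(n + J*(1 + 13*J)))/(-573 + J) (S(J, n) = 2*((n + (J + 199)*(J*(1 + J*13) + n))/(J - 573)) = 2*((n + (199 + J)*(J*(1 + 13*J) + n))/(-573 + J)) = 2*((n + (199 + J)*(n + J*(1 + 13*J)))/(-573 + J)) = 2*(n + (199 + J)*(n + J*(1 + 13*J)))/(-573 + J))
S(-332, 20) - (-51726 + 221458) = 2*(13*(-332)**3 + 199*(-332) + 200*20 + 2588*(-332)**2 - 332*20)/(-573 - 332) - (-51726 + 221458) = 2*(13*(-36594368) - 66068 + 4000 + 2588*110224 - 6640)/(-905) - 1*169732 = 2*(-1/905)*(-475726784 - 66068 + 4000 + 285259712 - 6640) - 169732 = 2*(-1/905)*(-190535780) - 169732 = 76214312/181 - 169732 = 45492820/181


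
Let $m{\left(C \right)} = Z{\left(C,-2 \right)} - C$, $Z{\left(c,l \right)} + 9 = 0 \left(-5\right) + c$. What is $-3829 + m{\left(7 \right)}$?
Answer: $-3838$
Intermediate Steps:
$Z{\left(c,l \right)} = -9 + c$ ($Z{\left(c,l \right)} = -9 + \left(0 \left(-5\right) + c\right) = -9 + \left(0 + c\right) = -9 + c$)
$m{\left(C \right)} = -9$ ($m{\left(C \right)} = \left(-9 + C\right) - C = -9$)
$-3829 + m{\left(7 \right)} = -3829 - 9 = -3838$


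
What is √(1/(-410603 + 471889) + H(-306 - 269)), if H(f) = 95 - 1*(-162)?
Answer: √965285326858/61286 ≈ 16.031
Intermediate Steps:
H(f) = 257 (H(f) = 95 + 162 = 257)
√(1/(-410603 + 471889) + H(-306 - 269)) = √(1/(-410603 + 471889) + 257) = √(1/61286 + 257) = √(15750503/61286) = √965285326858/61286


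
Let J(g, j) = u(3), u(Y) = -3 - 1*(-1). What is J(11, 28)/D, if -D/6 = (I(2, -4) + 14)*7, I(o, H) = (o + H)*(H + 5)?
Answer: 1/252 ≈ 0.0039683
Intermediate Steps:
u(Y) = -2 (u(Y) = -3 + 1 = -2)
J(g, j) = -2
I(o, H) = (5 + H)*(H + o) (I(o, H) = (H + o)*(5 + H) = (5 + H)*(H + o))
D = -504 (D = -6*(((-4)² + 5*(-4) + 5*2 - 4*2) + 14)*7 = -6*((16 - 20 + 10 - 8) + 14)*7 = -6*(-2 + 14)*7 = -72*7 = -6*84 = -504)
J(11, 28)/D = -2/(-504) = -2*(-1/504) = 1/252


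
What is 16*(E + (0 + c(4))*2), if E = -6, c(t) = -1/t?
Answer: -104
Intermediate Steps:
16*(E + (0 + c(4))*2) = 16*(-6 + (0 - 1/4)*2) = 16*(-6 + (0 - 1*¼)*2) = 16*(-6 + (0 - ¼)*2) = 16*(-6 - ¼*2) = 16*(-6 - ½) = 16*(-13/2) = -104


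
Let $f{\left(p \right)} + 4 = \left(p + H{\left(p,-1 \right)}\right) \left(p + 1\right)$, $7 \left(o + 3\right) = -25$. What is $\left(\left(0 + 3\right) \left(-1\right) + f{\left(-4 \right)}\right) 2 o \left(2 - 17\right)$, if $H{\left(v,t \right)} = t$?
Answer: $\frac{11040}{7} \approx 1577.1$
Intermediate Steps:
$o = - \frac{46}{7}$ ($o = -3 + \frac{1}{7} \left(-25\right) = -3 - \frac{25}{7} = - \frac{46}{7} \approx -6.5714$)
$f{\left(p \right)} = -4 + \left(1 + p\right) \left(-1 + p\right)$ ($f{\left(p \right)} = -4 + \left(p - 1\right) \left(p + 1\right) = -4 + \left(-1 + p\right) \left(1 + p\right) = -4 + \left(1 + p\right) \left(-1 + p\right)$)
$\left(\left(0 + 3\right) \left(-1\right) + f{\left(-4 \right)}\right) 2 o \left(2 - 17\right) = \left(\left(0 + 3\right) \left(-1\right) - \left(5 - \left(-4\right)^{2}\right)\right) 2 \left(- \frac{46}{7}\right) \left(2 - 17\right) = \left(3 \left(-1\right) + \left(-5 + 16\right)\right) 2 \left(- \frac{46}{7}\right) \left(2 - 17\right) = \left(-3 + 11\right) 2 \left(- \frac{46}{7}\right) \left(-15\right) = 8 \cdot 2 \left(- \frac{46}{7}\right) \left(-15\right) = 16 \left(- \frac{46}{7}\right) \left(-15\right) = \left(- \frac{736}{7}\right) \left(-15\right) = \frac{11040}{7}$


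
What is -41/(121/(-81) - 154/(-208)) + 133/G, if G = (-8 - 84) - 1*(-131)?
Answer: 14314127/247533 ≈ 57.827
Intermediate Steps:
G = 39 (G = -92 + 131 = 39)
-41/(121/(-81) - 154/(-208)) + 133/G = -41/(121/(-81) - 154/(-208)) + 133/39 = -41/(121*(-1/81) - 154*(-1/208)) + 133*(1/39) = -41/(-121/81 + 77/104) + 133/39 = -41/(-6347/8424) + 133/39 = -41*(-8424/6347) + 133/39 = 345384/6347 + 133/39 = 14314127/247533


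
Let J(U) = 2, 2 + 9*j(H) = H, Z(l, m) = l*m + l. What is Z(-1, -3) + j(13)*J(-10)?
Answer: 40/9 ≈ 4.4444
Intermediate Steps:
Z(l, m) = l + l*m
j(H) = -2/9 + H/9
Z(-1, -3) + j(13)*J(-10) = -(1 - 3) + (-2/9 + (⅑)*13)*2 = -1*(-2) + (-2/9 + 13/9)*2 = 2 + (11/9)*2 = 2 + 22/9 = 40/9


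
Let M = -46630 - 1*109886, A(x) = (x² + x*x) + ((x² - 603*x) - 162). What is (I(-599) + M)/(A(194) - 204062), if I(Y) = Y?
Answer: 157115/208298 ≈ 0.75428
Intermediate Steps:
A(x) = -162 - 603*x + 3*x² (A(x) = (x² + x²) + (-162 + x² - 603*x) = 2*x² + (-162 + x² - 603*x) = -162 - 603*x + 3*x²)
M = -156516 (M = -46630 - 109886 = -156516)
(I(-599) + M)/(A(194) - 204062) = (-599 - 156516)/((-162 - 603*194 + 3*194²) - 204062) = -157115/((-162 - 116982 + 3*37636) - 204062) = -157115/((-162 - 116982 + 112908) - 204062) = -157115/(-4236 - 204062) = -157115/(-208298) = -157115*(-1/208298) = 157115/208298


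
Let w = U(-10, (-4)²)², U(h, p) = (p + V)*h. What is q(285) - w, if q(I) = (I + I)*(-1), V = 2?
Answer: -32970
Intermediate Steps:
q(I) = -2*I (q(I) = (2*I)*(-1) = -2*I)
U(h, p) = h*(2 + p) (U(h, p) = (p + 2)*h = (2 + p)*h = h*(2 + p))
w = 32400 (w = (-10*(2 + (-4)²))² = (-10*(2 + 16))² = (-10*18)² = (-180)² = 32400)
q(285) - w = -2*285 - 1*32400 = -570 - 32400 = -32970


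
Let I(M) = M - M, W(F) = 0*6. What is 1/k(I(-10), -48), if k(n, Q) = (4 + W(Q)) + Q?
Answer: -1/44 ≈ -0.022727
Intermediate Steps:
W(F) = 0
I(M) = 0
k(n, Q) = 4 + Q (k(n, Q) = (4 + 0) + Q = 4 + Q)
1/k(I(-10), -48) = 1/(4 - 48) = 1/(-44) = -1/44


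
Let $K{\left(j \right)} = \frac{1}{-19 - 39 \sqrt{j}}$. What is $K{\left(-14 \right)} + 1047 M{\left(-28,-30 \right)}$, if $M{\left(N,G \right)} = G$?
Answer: $\frac{13 \left(- 94230 \sqrt{14} + 45907 i\right)}{- 19 i + 39 \sqrt{14}} \approx -31410.0 + 0.0067377 i$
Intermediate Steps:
$K{\left(-14 \right)} + 1047 M{\left(-28,-30 \right)} = - \frac{1}{19 + 39 \sqrt{-14}} + 1047 \left(-30\right) = - \frac{1}{19 + 39 i \sqrt{14}} - 31410 = -31410 - \frac{1}{19 + 39 i \sqrt{14}}$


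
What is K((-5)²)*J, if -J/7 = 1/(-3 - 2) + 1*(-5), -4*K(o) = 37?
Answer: -3367/10 ≈ -336.70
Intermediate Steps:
K(o) = -37/4 (K(o) = -¼*37 = -37/4)
J = 182/5 (J = -7*(1/(-3 - 2) + 1*(-5)) = -7*(1/(-5) - 5) = -7*(-⅕ - 5) = -7*(-26/5) = 182/5 ≈ 36.400)
K((-5)²)*J = -37/4*182/5 = -3367/10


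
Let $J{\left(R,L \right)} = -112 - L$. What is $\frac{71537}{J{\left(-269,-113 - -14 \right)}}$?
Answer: $- \frac{71537}{13} \approx -5502.8$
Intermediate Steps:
$\frac{71537}{J{\left(-269,-113 - -14 \right)}} = \frac{71537}{-112 - \left(-113 - -14\right)} = \frac{71537}{-112 - \left(-113 + 14\right)} = \frac{71537}{-112 - -99} = \frac{71537}{-112 + 99} = \frac{71537}{-13} = 71537 \left(- \frac{1}{13}\right) = - \frac{71537}{13}$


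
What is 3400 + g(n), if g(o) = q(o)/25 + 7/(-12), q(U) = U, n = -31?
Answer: 1019453/300 ≈ 3398.2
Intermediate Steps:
g(o) = -7/12 + o/25 (g(o) = o/25 + 7/(-12) = o*(1/25) + 7*(-1/12) = o/25 - 7/12 = -7/12 + o/25)
3400 + g(n) = 3400 + (-7/12 + (1/25)*(-31)) = 3400 + (-7/12 - 31/25) = 3400 - 547/300 = 1019453/300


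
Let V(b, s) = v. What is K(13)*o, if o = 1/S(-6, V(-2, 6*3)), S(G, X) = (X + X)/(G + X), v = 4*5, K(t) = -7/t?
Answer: -49/260 ≈ -0.18846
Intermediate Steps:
v = 20
V(b, s) = 20
S(G, X) = 2*X/(G + X) (S(G, X) = (2*X)/(G + X) = 2*X/(G + X))
o = 7/20 (o = 1/(2*20/(-6 + 20)) = 1/(2*20/14) = 1/(2*20*(1/14)) = 1/(20/7) = 7/20 ≈ 0.35000)
K(13)*o = -7/13*(7/20) = -7*1/13*(7/20) = -7/13*7/20 = -49/260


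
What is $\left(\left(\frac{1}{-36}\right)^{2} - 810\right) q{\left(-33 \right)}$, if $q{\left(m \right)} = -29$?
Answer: $\frac{30443011}{1296} \approx 23490.0$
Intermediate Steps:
$\left(\left(\frac{1}{-36}\right)^{2} - 810\right) q{\left(-33 \right)} = \left(\left(\frac{1}{-36}\right)^{2} - 810\right) \left(-29\right) = \left(\left(- \frac{1}{36}\right)^{2} - 810\right) \left(-29\right) = \left(\frac{1}{1296} - 810\right) \left(-29\right) = \left(- \frac{1049759}{1296}\right) \left(-29\right) = \frac{30443011}{1296}$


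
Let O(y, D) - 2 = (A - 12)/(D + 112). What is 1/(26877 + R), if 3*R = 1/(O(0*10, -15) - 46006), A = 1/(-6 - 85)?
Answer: 1218235203/32742507542204 ≈ 3.7207e-5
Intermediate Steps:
A = -1/91 (A = 1/(-91) = -1/91 ≈ -0.010989)
O(y, D) = 2 - 1093/(91*(112 + D)) (O(y, D) = 2 + (-1/91 - 12)/(D + 112) = 2 - 1093/(91*(112 + D)))
R = -8827/1218235203 (R = 1/(3*((19291 + 182*(-15))/(91*(112 - 15)) - 46006)) = 1/(3*((1/91)*(19291 - 2730)/97 - 46006)) = 1/(3*((1/91)*(1/97)*16561 - 46006)) = 1/(3*(16561/8827 - 46006)) = 1/(3*(-406078401/8827)) = (1/3)*(-8827/406078401) = -8827/1218235203 ≈ -7.2457e-6)
1/(26877 + R) = 1/(26877 - 8827/1218235203) = 1/(32742507542204/1218235203) = 1218235203/32742507542204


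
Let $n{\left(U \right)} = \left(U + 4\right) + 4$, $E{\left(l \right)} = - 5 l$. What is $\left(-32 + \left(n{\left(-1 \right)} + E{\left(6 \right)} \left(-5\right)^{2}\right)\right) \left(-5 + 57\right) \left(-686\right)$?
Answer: $27645800$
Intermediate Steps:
$n{\left(U \right)} = 8 + U$ ($n{\left(U \right)} = \left(4 + U\right) + 4 = 8 + U$)
$\left(-32 + \left(n{\left(-1 \right)} + E{\left(6 \right)} \left(-5\right)^{2}\right)\right) \left(-5 + 57\right) \left(-686\right) = \left(-32 + \left(\left(8 - 1\right) + \left(-5\right) 6 \left(-5\right)^{2}\right)\right) \left(-5 + 57\right) \left(-686\right) = \left(-32 + \left(7 - 750\right)\right) 52 \left(-686\right) = \left(-32 - 743\right) 52 \left(-686\right) = \left(-775\right) 52 \left(-686\right) = \left(-40300\right) \left(-686\right) = 27645800$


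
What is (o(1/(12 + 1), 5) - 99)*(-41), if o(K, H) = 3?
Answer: 3936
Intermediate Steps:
(o(1/(12 + 1), 5) - 99)*(-41) = (3 - 99)*(-41) = -96*(-41) = 3936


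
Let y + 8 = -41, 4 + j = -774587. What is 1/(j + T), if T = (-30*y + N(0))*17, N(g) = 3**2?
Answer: -1/749448 ≈ -1.3343e-6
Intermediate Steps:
j = -774591 (j = -4 - 774587 = -774591)
y = -49 (y = -8 - 41 = -49)
N(g) = 9
T = 25143 (T = (-30*(-49) + 9)*17 = (1470 + 9)*17 = 1479*17 = 25143)
1/(j + T) = 1/(-774591 + 25143) = 1/(-749448) = -1/749448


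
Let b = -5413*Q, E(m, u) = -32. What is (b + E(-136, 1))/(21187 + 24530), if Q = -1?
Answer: 5381/45717 ≈ 0.11770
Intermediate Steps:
b = 5413 (b = -5413*(-1) = 5413)
(b + E(-136, 1))/(21187 + 24530) = (5413 - 32)/(21187 + 24530) = 5381/45717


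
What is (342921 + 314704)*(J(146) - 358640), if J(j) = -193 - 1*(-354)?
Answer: -235744752375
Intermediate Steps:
J(j) = 161 (J(j) = -193 + 354 = 161)
(342921 + 314704)*(J(146) - 358640) = (342921 + 314704)*(161 - 358640) = 657625*(-358479) = -235744752375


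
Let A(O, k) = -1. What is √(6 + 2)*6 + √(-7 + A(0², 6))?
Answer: 2*√2*(6 + I) ≈ 16.971 + 2.8284*I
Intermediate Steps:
√(6 + 2)*6 + √(-7 + A(0², 6)) = √(6 + 2)*6 + √(-7 - 1) = √8*6 + √(-8) = (2*√2)*6 + 2*I*√2 = 12*√2 + 2*I*√2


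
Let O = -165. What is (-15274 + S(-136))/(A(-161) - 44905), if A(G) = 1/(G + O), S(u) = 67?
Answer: 1652494/4879677 ≈ 0.33865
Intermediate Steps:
A(G) = 1/(-165 + G) (A(G) = 1/(G - 165) = 1/(-165 + G))
(-15274 + S(-136))/(A(-161) - 44905) = (-15274 + 67)/(1/(-165 - 161) - 44905) = -15207/(1/(-326) - 44905) = -15207/(-1/326 - 44905) = -15207/(-14639031/326) = -15207*(-326/14639031) = 1652494/4879677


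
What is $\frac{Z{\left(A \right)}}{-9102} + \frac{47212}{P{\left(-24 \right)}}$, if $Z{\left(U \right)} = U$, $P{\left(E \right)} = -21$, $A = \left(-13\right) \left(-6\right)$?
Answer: $- \frac{71620877}{31857} \approx -2248.2$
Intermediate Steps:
$A = 78$
$\frac{Z{\left(A \right)}}{-9102} + \frac{47212}{P{\left(-24 \right)}} = \frac{78}{-9102} + \frac{47212}{-21} = 78 \left(- \frac{1}{9102}\right) + 47212 \left(- \frac{1}{21}\right) = - \frac{13}{1517} - \frac{47212}{21} = - \frac{71620877}{31857}$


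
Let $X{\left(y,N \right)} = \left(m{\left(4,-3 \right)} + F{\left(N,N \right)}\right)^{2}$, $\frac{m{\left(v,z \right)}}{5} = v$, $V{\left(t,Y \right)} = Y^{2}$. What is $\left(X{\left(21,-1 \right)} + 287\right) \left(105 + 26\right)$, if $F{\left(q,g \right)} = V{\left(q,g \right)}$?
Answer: $95368$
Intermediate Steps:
$m{\left(v,z \right)} = 5 v$
$F{\left(q,g \right)} = g^{2}$
$X{\left(y,N \right)} = \left(20 + N^{2}\right)^{2}$ ($X{\left(y,N \right)} = \left(5 \cdot 4 + N^{2}\right)^{2} = \left(20 + N^{2}\right)^{2}$)
$\left(X{\left(21,-1 \right)} + 287\right) \left(105 + 26\right) = \left(\left(20 + \left(-1\right)^{2}\right)^{2} + 287\right) \left(105 + 26\right) = \left(\left(20 + 1\right)^{2} + 287\right) 131 = \left(21^{2} + 287\right) 131 = \left(441 + 287\right) 131 = 728 \cdot 131 = 95368$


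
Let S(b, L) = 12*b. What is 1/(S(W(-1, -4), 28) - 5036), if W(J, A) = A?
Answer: -1/5084 ≈ -0.00019670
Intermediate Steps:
1/(S(W(-1, -4), 28) - 5036) = 1/(12*(-4) - 5036) = 1/(-48 - 5036) = 1/(-5084) = -1/5084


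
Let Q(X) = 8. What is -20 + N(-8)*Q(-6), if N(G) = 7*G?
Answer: -468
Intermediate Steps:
-20 + N(-8)*Q(-6) = -20 + (7*(-8))*8 = -20 - 56*8 = -20 - 448 = -468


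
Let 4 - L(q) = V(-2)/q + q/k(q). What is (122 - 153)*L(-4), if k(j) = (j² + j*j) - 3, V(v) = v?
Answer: -6541/58 ≈ -112.78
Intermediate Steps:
k(j) = -3 + 2*j² (k(j) = (j² + j²) - 3 = 2*j² - 3 = -3 + 2*j²)
L(q) = 4 + 2/q - q/(-3 + 2*q²) (L(q) = 4 - (-2/q + q/(-3 + 2*q²)) = 4 + (2/q - q/(-3 + 2*q²)) = 4 + 2/q - q/(-3 + 2*q²))
(122 - 153)*L(-4) = (122 - 153)*((-6 - 12*(-4) + 3*(-4)² + 8*(-4)³)/((-4)*(-3 + 2*(-4)²))) = -(-31)*(-6 + 48 + 3*16 + 8*(-64))/(4*(-3 + 2*16)) = -(-31)*(-6 + 48 + 48 - 512)/(4*(-3 + 32)) = -(-31)*(-422)/(4*29) = -31*211/58 = -6541/58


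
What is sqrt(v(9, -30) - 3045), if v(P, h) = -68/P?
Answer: I*sqrt(27473)/3 ≈ 55.25*I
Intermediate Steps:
sqrt(v(9, -30) - 3045) = sqrt(-68/9 - 3045) = sqrt(-27473/9) = I*sqrt(27473)/3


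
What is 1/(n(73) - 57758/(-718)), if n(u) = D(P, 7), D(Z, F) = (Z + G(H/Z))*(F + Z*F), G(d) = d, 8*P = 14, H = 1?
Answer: 5744/718749 ≈ 0.0079917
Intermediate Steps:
P = 7/4 (P = (⅛)*14 = 7/4 ≈ 1.7500)
D(Z, F) = (F + F*Z)*(Z + 1/Z) (D(Z, F) = (Z + 1/Z)*(F + Z*F) = (Z + 1/Z)*(F + F*Z) = (F + F*Z)*(Z + 1/Z))
n(u) = 715/16 (n(u) = 7*(1 + 7*(1 + 7/4 + (7/4)²)/4)/(7/4) = 7*(4/7)*(1 + 7*(1 + 7/4 + 49/16)/4) = 7*(4/7)*(1 + (7/4)*(93/16)) = 7*(4/7)*(1 + 651/64) = 7*(4/7)*(715/64) = 715/16)
1/(n(73) - 57758/(-718)) = 1/(715/16 - 57758/(-718)) = 1/(715/16 - 57758*(-1/718)) = 1/(715/16 + 28879/359) = 1/(718749/5744) = 5744/718749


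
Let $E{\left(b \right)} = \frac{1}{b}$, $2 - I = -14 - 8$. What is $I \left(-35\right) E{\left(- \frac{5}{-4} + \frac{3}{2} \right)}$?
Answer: $- \frac{3360}{11} \approx -305.45$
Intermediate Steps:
$I = 24$ ($I = 2 - \left(-14 - 8\right) = 2 - -22 = 2 + 22 = 24$)
$I \left(-35\right) E{\left(- \frac{5}{-4} + \frac{3}{2} \right)} = \frac{24 \left(-35\right)}{- \frac{5}{-4} + \frac{3}{2}} = - \frac{840}{\left(-5\right) \left(- \frac{1}{4}\right) + 3 \cdot \frac{1}{2}} = - \frac{840}{\frac{5}{4} + \frac{3}{2}} = - \frac{840}{\frac{11}{4}} = \left(-840\right) \frac{4}{11} = - \frac{3360}{11}$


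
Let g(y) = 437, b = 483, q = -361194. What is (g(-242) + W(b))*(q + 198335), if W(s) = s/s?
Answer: -71332242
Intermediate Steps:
W(s) = 1
(g(-242) + W(b))*(q + 198335) = (437 + 1)*(-361194 + 198335) = 438*(-162859) = -71332242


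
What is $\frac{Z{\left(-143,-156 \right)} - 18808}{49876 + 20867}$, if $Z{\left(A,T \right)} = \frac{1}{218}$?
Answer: $- \frac{4100143}{15421974} \approx -0.26586$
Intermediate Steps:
$Z{\left(A,T \right)} = \frac{1}{218}$
$\frac{Z{\left(-143,-156 \right)} - 18808}{49876 + 20867} = \frac{\frac{1}{218} - 18808}{49876 + 20867} = - \frac{4100143}{218 \cdot 70743} = \left(- \frac{4100143}{218}\right) \frac{1}{70743} = - \frac{4100143}{15421974}$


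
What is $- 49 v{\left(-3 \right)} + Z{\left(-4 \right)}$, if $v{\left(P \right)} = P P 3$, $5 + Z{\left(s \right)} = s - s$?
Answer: $-1328$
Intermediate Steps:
$Z{\left(s \right)} = -5$ ($Z{\left(s \right)} = -5 + \left(s - s\right) = -5 + 0 = -5$)
$v{\left(P \right)} = 3 P^{2}$ ($v{\left(P \right)} = P^{2} \cdot 3 = 3 P^{2}$)
$- 49 v{\left(-3 \right)} + Z{\left(-4 \right)} = - 49 \cdot 3 \left(-3\right)^{2} - 5 = - 49 \cdot 3 \cdot 9 - 5 = \left(-49\right) 27 - 5 = -1323 - 5 = -1328$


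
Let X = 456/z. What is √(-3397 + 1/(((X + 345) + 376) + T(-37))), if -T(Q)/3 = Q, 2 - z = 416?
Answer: I*√2791448282755/28666 ≈ 58.284*I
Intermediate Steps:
z = -414 (z = 2 - 1*416 = 2 - 416 = -414)
T(Q) = -3*Q
X = -76/69 (X = 456/(-414) = 456*(-1/414) = -76/69 ≈ -1.1014)
√(-3397 + 1/(((X + 345) + 376) + T(-37))) = √(-3397 + 1/(((-76/69 + 345) + 376) - 3*(-37))) = √(-3397 + 1/((23729/69 + 376) + 111)) = √(-3397 + 1/(49673/69 + 111)) = √(-3397 + 1/(57332/69)) = √(-3397 + 69/57332) = √(-194756735/57332) = I*√2791448282755/28666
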